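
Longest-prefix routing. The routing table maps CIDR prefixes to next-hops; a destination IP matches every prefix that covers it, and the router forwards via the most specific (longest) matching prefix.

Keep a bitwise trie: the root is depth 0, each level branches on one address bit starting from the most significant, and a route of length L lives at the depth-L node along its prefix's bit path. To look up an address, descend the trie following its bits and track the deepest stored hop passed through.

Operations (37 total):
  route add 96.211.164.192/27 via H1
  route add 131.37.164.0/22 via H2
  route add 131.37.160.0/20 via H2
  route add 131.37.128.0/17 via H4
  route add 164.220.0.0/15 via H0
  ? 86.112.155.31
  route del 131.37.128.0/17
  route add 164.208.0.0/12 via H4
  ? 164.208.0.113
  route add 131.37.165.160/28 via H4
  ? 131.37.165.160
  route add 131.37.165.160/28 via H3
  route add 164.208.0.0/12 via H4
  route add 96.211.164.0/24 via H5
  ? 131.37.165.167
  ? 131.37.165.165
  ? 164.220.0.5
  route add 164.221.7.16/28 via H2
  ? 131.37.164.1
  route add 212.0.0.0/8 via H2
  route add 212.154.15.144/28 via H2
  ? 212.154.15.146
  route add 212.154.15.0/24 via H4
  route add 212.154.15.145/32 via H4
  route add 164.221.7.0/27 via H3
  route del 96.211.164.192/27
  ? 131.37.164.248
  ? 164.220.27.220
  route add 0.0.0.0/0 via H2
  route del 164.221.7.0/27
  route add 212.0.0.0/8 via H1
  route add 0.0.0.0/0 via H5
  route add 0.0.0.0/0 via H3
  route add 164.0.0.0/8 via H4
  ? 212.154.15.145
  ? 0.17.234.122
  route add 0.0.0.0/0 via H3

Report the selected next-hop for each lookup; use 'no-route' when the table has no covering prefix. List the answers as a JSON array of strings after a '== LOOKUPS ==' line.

Process each operation:
  + 96.211.164.192/27 (H1) depth=27
  + 131.37.164.0/22 (H2) depth=22
  + 131.37.160.0/20 (H2) depth=20
  + 131.37.128.0/17 (H4) depth=17
  + 164.220.0.0/15 (H0) depth=15
  Q 86.112.155.31: descend 01 ; hops seen [∅] ; pick no-route
  - 131.37.128.0/17 clear@17
  + 164.208.0.0/12 (H4) depth=12
  Q 164.208.0.113: descend 101001001101 ; hops seen [H4] ; pick H4
  + 131.37.165.160/28 (H4) depth=28
  Q 131.37.165.160: descend 1000001100100101101001011010 ; hops seen [H2,H2,H4] ; pick H4
  + 131.37.165.160/28 (H3) depth=28
  + 164.208.0.0/12 (H4) depth=12
  + 96.211.164.0/24 (H5) depth=24
  Q 131.37.165.167: descend 1000001100100101101001011010 ; hops seen [H2,H2,H3] ; pick H3
  Q 131.37.165.165: descend 1000001100100101101001011010 ; hops seen [H2,H2,H3] ; pick H3
  Q 164.220.0.5: descend 101001001101110 ; hops seen [H4,H0] ; pick H0
  + 164.221.7.16/28 (H2) depth=28
  Q 131.37.164.1: descend 10000011001001011010010 ; hops seen [H2,H2] ; pick H2
  + 212.0.0.0/8 (H2) depth=8
  + 212.154.15.144/28 (H2) depth=28
  Q 212.154.15.146: descend 1101010010011010000011111001 ; hops seen [H2,H2] ; pick H2
  + 212.154.15.0/24 (H4) depth=24
  + 212.154.15.145/32 (H4) depth=32
  + 164.221.7.0/27 (H3) depth=27
  - 96.211.164.192/27 clear@27
  Q 131.37.164.248: descend 10000011001001011010010 ; hops seen [H2,H2] ; pick H2
  Q 164.220.27.220: descend 101001001101110 ; hops seen [H4,H0] ; pick H0
  + 0.0.0.0/0 (H2) depth=0
  - 164.221.7.0/27 clear@27
  + 212.0.0.0/8 (H1) depth=8
  + 0.0.0.0/0 (H5) depth=0
  + 0.0.0.0/0 (H3) depth=0
  + 164.0.0.0/8 (H4) depth=8
  Q 212.154.15.145: descend 11010100100110100000111110010001 ; hops seen [H3,H1,H4,H2,H4] ; pick H4
  Q 0.17.234.122: descend 0 ; hops seen [H3] ; pick H3
  + 0.0.0.0/0 (H3) depth=0

== LOOKUPS ==
["no-route","H4","H4","H3","H3","H0","H2","H2","H2","H0","H4","H3"]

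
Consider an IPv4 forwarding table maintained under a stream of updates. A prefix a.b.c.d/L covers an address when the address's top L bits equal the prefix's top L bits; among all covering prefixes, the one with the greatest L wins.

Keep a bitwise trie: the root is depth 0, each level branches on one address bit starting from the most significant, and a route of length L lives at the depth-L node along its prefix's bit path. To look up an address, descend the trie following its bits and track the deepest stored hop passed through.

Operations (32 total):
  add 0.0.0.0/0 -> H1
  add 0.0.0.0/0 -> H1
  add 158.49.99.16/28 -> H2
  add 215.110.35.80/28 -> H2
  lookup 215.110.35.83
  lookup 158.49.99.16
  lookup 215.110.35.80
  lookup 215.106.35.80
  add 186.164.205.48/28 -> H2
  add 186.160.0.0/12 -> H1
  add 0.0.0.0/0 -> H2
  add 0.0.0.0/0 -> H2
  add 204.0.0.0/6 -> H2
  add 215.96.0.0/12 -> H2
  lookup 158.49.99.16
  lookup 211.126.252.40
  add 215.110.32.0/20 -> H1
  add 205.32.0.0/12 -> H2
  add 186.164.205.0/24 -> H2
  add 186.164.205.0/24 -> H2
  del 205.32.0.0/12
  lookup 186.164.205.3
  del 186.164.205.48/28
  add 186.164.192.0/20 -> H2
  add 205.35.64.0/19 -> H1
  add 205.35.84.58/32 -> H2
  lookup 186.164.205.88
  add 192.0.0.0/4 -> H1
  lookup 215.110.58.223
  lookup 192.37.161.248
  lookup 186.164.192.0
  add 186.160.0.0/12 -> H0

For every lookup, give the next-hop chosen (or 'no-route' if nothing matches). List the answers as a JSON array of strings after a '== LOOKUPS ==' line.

Apply in order:
  add 0.0.0.0/0 -> H1 at depth 0
  add 0.0.0.0/0 -> H1 at depth 0
  add 158.49.99.16/28 -> H2 at depth 28
  add 215.110.35.80/28 -> H2 at depth 28
  lookup 215.110.35.83: bits 1101011101101110001000110101 walk d0:H1→d1:-→d2:-→d3:-→d4:-→d5:-→d6:-→d7:-→d8:-→d9:-→d10:-→d11:-→d12:-→d13:-→d14:-→d15:-→d16:-→d17:-→d18:-→d19:-→d20:-→d21:-→d22:-→d23:-→d24:-→d25:-→d26:-→d27:-→d28:H2 -> H2
  lookup 158.49.99.16: bits 1001111000110001011000110001 walk d0:H1→d1:-→d2:-→d3:-→d4:-→d5:-→d6:-→d7:-→d8:-→d9:-→d10:-→d11:-→d12:-→d13:-→d14:-→d15:-→d16:-→d17:-→d18:-→d19:-→d20:-→d21:-→d22:-→d23:-→d24:-→d25:-→d26:-→d27:-→d28:H2 -> H2
  lookup 215.110.35.80: bits 1101011101101110001000110101 walk d0:H1→d1:-→d2:-→d3:-→d4:-→d5:-→d6:-→d7:-→d8:-→d9:-→d10:-→d11:-→d12:-→d13:-→d14:-→d15:-→d16:-→d17:-→d18:-→d19:-→d20:-→d21:-→d22:-→d23:-→d24:-→d25:-→d26:-→d27:-→d28:H2 -> H2
  lookup 215.106.35.80: bits 1101011101101 walk d0:H1→d1:-→d2:-→d3:-→d4:-→d5:-→d6:-→d7:-→d8:-→d9:-→d10:-→d11:-→d12:-→d13:- -> H1
  add 186.164.205.48/28 -> H2 at depth 28
  add 186.160.0.0/12 -> H1 at depth 12
  add 0.0.0.0/0 -> H2 at depth 0
  add 0.0.0.0/0 -> H2 at depth 0
  add 204.0.0.0/6 -> H2 at depth 6
  add 215.96.0.0/12 -> H2 at depth 12
  lookup 158.49.99.16: bits 1001111000110001011000110001 walk d0:H2→d1:-→d2:-→d3:-→d4:-→d5:-→d6:-→d7:-→d8:-→d9:-→d10:-→d11:-→d12:-→d13:-→d14:-→d15:-→d16:-→d17:-→d18:-→d19:-→d20:-→d21:-→d22:-→d23:-→d24:-→d25:-→d26:-→d27:-→d28:H2 -> H2
  lookup 211.126.252.40: bits 11010 walk d0:H2→d1:-→d2:-→d3:-→d4:-→d5:- -> H2
  add 215.110.32.0/20 -> H1 at depth 20
  add 205.32.0.0/12 -> H2 at depth 12
  add 186.164.205.0/24 -> H2 at depth 24
  add 186.164.205.0/24 -> H2 at depth 24
  - 205.32.0.0/12 clear@12
  lookup 186.164.205.3: bits 10111010101001001100110100 walk d0:H2→d1:-→d2:-→d3:-→d4:-→d5:-→d6:-→d7:-→d8:-→d9:-→d10:-→d11:-→d12:H1→d13:-→d14:-→d15:-→d16:-→d17:-→d18:-→d19:-→d20:-→d21:-→d22:-→d23:-→d24:H2→d25:-→d26:- -> H2
  - 186.164.205.48/28 clear@28
  add 186.164.192.0/20 -> H2 at depth 20
  add 205.35.64.0/19 -> H1 at depth 19
  add 205.35.84.58/32 -> H2 at depth 32
  lookup 186.164.205.88: bits 1011101010100100110011010 walk d0:H2→d1:-→d2:-→d3:-→d4:-→d5:-→d6:-→d7:-→d8:-→d9:-→d10:-→d11:-→d12:H1→d13:-→d14:-→d15:-→d16:-→d17:-→d18:-→d19:-→d20:H2→d21:-→d22:-→d23:-→d24:H2→d25:- -> H2
  add 192.0.0.0/4 -> H1 at depth 4
  lookup 215.110.58.223: bits 1101011101101110001 walk d0:H2→d1:-→d2:-→d3:-→d4:-→d5:-→d6:-→d7:-→d8:-→d9:-→d10:-→d11:-→d12:H2→d13:-→d14:-→d15:-→d16:-→d17:-→d18:-→d19:- -> H2
  lookup 192.37.161.248: bits 1100 walk d0:H2→d1:-→d2:-→d3:-→d4:H1 -> H1
  lookup 186.164.192.0: bits 10111010101001001100 walk d0:H2→d1:-→d2:-→d3:-→d4:-→d5:-→d6:-→d7:-→d8:-→d9:-→d10:-→d11:-→d12:H1→d13:-→d14:-→d15:-→d16:-→d17:-→d18:-→d19:-→d20:H2 -> H2
  add 186.160.0.0/12 -> H0 at depth 12

== LOOKUPS ==
["H2","H2","H2","H1","H2","H2","H2","H2","H2","H1","H2"]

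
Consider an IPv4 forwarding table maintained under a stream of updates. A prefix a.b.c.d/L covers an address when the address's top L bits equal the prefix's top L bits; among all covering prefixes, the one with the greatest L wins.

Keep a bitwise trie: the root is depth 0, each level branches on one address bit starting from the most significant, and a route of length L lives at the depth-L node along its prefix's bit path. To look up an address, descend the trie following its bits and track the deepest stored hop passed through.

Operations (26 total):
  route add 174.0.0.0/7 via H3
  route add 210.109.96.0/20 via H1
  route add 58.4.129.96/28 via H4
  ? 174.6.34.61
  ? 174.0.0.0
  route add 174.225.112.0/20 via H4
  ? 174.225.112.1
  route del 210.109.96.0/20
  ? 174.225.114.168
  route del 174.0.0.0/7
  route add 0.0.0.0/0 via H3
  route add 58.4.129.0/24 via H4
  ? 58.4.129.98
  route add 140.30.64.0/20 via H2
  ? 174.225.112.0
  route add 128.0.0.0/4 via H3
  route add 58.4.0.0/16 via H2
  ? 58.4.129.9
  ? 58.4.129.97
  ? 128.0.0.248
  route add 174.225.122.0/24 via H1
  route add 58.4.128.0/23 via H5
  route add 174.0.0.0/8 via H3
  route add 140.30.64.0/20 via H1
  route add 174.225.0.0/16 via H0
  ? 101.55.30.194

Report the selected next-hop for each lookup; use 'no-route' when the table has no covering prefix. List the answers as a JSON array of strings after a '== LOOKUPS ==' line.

Apply in order:
  + 174.0.0.0/7 (H3) depth=7
  + 210.109.96.0/20 (H1) depth=20
  + 58.4.129.96/28 (H4) depth=28
  Q 174.6.34.61: descend 1010111 ; hops seen [H3] ; pick H3
  Q 174.0.0.0: descend 1010111 ; hops seen [H3] ; pick H3
  + 174.225.112.0/20 (H4) depth=20
  Q 174.225.112.1: descend 10101110111000010111 ; hops seen [H3,H4] ; pick H4
  - 210.109.96.0/20 clear@20
  Q 174.225.114.168: descend 10101110111000010111 ; hops seen [H3,H4] ; pick H4
  - 174.0.0.0/7 clear@7
  + 0.0.0.0/0 (H3) depth=0
  + 58.4.129.0/24 (H4) depth=24
  Q 58.4.129.98: descend 0011101000000100100000010110 ; hops seen [H3,H4,H4] ; pick H4
  + 140.30.64.0/20 (H2) depth=20
  Q 174.225.112.0: descend 10101110111000010111 ; hops seen [H3,H4] ; pick H4
  + 128.0.0.0/4 (H3) depth=4
  + 58.4.0.0/16 (H2) depth=16
  Q 58.4.129.9: descend 0011101000000100100000010 ; hops seen [H3,H2,H4] ; pick H4
  Q 58.4.129.97: descend 0011101000000100100000010110 ; hops seen [H3,H2,H4,H4] ; pick H4
  Q 128.0.0.248: descend 1000 ; hops seen [H3,H3] ; pick H3
  + 174.225.122.0/24 (H1) depth=24
  + 58.4.128.0/23 (H5) depth=23
  + 174.0.0.0/8 (H3) depth=8
  + 140.30.64.0/20 (H1) depth=20
  + 174.225.0.0/16 (H0) depth=16
  Q 101.55.30.194: descend 0 ; hops seen [H3] ; pick H3

== LOOKUPS ==
["H3","H3","H4","H4","H4","H4","H4","H4","H3","H3"]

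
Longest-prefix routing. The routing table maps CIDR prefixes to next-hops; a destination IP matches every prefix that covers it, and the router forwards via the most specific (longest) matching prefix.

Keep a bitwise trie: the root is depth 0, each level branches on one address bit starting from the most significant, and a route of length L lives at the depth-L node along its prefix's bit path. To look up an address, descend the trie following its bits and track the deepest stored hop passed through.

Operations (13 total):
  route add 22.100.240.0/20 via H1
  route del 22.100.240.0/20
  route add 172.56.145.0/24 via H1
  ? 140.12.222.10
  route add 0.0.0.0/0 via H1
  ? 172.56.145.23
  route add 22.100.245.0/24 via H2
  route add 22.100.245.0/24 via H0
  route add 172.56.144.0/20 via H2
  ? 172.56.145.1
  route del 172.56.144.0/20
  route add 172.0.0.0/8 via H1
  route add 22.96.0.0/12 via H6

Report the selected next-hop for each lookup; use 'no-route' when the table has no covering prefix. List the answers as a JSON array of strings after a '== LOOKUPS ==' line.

Apply in order:
  add 22.100.240.0/20 -> H1 at depth 20
  - 22.100.240.0/20 clear@20
  add 172.56.145.0/24 -> H1 at depth 24
  lookup 140.12.222.10: bits 10 walk d0:-→d1:-→d2:- -> no-route
  add 0.0.0.0/0 -> H1 at depth 0
  lookup 172.56.145.23: bits 101011000011100010010001 walk d0:H1→d1:-→d2:-→d3:-→d4:-→d5:-→d6:-→d7:-→d8:-→d9:-→d10:-→d11:-→d12:-→d13:-→d14:-→d15:-→d16:-→d17:-→d18:-→d19:-→d20:-→d21:-→d22:-→d23:-→d24:H1 -> H1
  add 22.100.245.0/24 -> H2 at depth 24
  add 22.100.245.0/24 -> H0 at depth 24
  add 172.56.144.0/20 -> H2 at depth 20
  lookup 172.56.145.1: bits 101011000011100010010001 walk d0:H1→d1:-→d2:-→d3:-→d4:-→d5:-→d6:-→d7:-→d8:-→d9:-→d10:-→d11:-→d12:-→d13:-→d14:-→d15:-→d16:-→d17:-→d18:-→d19:-→d20:H2→d21:-→d22:-→d23:-→d24:H1 -> H1
  - 172.56.144.0/20 clear@20
  add 172.0.0.0/8 -> H1 at depth 8
  add 22.96.0.0/12 -> H6 at depth 12

== LOOKUPS ==
["no-route","H1","H1"]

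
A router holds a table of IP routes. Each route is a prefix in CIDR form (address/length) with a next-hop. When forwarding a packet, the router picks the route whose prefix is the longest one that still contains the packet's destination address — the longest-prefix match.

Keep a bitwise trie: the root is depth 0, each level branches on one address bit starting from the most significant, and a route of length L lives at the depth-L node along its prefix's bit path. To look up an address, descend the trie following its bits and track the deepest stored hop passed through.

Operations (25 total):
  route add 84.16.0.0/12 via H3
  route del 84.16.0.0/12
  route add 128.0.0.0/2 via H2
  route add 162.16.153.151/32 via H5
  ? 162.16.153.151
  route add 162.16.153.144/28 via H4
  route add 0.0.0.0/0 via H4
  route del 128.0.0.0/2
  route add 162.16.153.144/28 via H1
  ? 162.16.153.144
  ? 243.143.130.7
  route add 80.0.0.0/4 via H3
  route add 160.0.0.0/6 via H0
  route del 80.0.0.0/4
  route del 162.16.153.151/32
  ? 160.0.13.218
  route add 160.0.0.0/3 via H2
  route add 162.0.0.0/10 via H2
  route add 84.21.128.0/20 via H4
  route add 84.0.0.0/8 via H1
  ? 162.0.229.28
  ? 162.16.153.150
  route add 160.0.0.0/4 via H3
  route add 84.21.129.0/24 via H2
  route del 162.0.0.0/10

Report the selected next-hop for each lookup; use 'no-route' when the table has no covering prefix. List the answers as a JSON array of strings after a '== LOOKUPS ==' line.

Process each operation:
  + 84.16.0.0/12 (H3) depth=12
  - 84.16.0.0/12 clear@12
  + 128.0.0.0/2 (H2) depth=2
  + 162.16.153.151/32 (H5) depth=32
  Q 162.16.153.151: descend 10100010000100001001100110010111 ; hops seen [H2,H5] ; pick H5
  + 162.16.153.144/28 (H4) depth=28
  + 0.0.0.0/0 (H4) depth=0
  - 128.0.0.0/2 clear@2
  + 162.16.153.144/28 (H1) depth=28
  Q 162.16.153.144: descend 10100010000100001001100110010 ; hops seen [H4,H1] ; pick H1
  Q 243.143.130.7: descend 1 ; hops seen [H4] ; pick H4
  + 80.0.0.0/4 (H3) depth=4
  + 160.0.0.0/6 (H0) depth=6
  - 80.0.0.0/4 clear@4
  - 162.16.153.151/32 clear@32
  Q 160.0.13.218: descend 101000 ; hops seen [H4,H0] ; pick H0
  + 160.0.0.0/3 (H2) depth=3
  + 162.0.0.0/10 (H2) depth=10
  + 84.21.128.0/20 (H4) depth=20
  + 84.0.0.0/8 (H1) depth=8
  Q 162.0.229.28: descend 10100010000 ; hops seen [H4,H2,H0,H2] ; pick H2
  Q 162.16.153.150: descend 1010001000010000100110011001011 ; hops seen [H4,H2,H0,H2,H1] ; pick H1
  + 160.0.0.0/4 (H3) depth=4
  + 84.21.129.0/24 (H2) depth=24
  - 162.0.0.0/10 clear@10

== LOOKUPS ==
["H5","H1","H4","H0","H2","H1"]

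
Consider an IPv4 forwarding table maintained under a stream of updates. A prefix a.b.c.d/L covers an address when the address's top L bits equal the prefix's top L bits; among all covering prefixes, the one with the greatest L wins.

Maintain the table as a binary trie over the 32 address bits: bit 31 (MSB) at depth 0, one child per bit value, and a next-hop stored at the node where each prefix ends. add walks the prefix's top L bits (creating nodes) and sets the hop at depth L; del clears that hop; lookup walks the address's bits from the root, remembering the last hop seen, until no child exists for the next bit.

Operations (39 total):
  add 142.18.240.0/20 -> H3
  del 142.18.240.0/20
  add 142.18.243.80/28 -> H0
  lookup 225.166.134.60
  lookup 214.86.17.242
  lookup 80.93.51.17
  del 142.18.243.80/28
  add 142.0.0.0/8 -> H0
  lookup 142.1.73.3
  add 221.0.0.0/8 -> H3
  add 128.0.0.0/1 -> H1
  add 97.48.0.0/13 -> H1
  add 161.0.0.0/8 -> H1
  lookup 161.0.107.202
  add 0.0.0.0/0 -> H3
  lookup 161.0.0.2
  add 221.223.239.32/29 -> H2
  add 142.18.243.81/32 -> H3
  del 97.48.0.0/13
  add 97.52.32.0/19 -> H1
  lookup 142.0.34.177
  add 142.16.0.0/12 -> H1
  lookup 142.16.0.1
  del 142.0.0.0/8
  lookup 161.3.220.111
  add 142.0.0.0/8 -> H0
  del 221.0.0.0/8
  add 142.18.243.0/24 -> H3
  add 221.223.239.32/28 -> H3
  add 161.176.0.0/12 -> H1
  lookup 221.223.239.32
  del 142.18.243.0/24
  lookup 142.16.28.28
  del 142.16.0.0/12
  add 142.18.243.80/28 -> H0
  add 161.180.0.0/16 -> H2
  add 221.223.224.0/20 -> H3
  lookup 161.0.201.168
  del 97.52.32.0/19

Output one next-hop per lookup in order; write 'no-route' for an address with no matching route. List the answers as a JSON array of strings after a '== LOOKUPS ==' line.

Process each operation:
  add 142.18.240.0/20 -> H3 at depth 20
  - 142.18.240.0/20 clear@20
  add 142.18.243.80/28 -> H0 at depth 28
  ? 225.166.134.60  path d0:-→d1:-  best=no-route
  ? 214.86.17.242  path d0:-→d1:-  best=no-route
  ? 80.93.51.17  path d0:-  best=no-route
  - 142.18.243.80/28 clear@28
  add 142.0.0.0/8 -> H0 at depth 8
  ? 142.1.73.3  path d0:-→d1:-→d2:-→d3:-→d4:-→d5:-→d6:-→d7:-→d8:H0→d9:-→d10:-→d11:-  best=H0
  add 221.0.0.0/8 -> H3 at depth 8
  add 128.0.0.0/1 -> H1 at depth 1
  add 97.48.0.0/13 -> H1 at depth 13
  add 161.0.0.0/8 -> H1 at depth 8
  ? 161.0.107.202  path d0:-→d1:H1→d2:-→d3:-→d4:-→d5:-→d6:-→d7:-→d8:H1  best=H1
  add 0.0.0.0/0 -> H3 at depth 0
  ? 161.0.0.2  path d0:H3→d1:H1→d2:-→d3:-→d4:-→d5:-→d6:-→d7:-→d8:H1  best=H1
  add 221.223.239.32/29 -> H2 at depth 29
  add 142.18.243.81/32 -> H3 at depth 32
  - 97.48.0.0/13 clear@13
  add 97.52.32.0/19 -> H1 at depth 19
  ? 142.0.34.177  path d0:H3→d1:H1→d2:-→d3:-→d4:-→d5:-→d6:-→d7:-→d8:H0→d9:-→d10:-→d11:-  best=H0
  add 142.16.0.0/12 -> H1 at depth 12
  ? 142.16.0.1  path d0:H3→d1:H1→d2:-→d3:-→d4:-→d5:-→d6:-→d7:-→d8:H0→d9:-→d10:-→d11:-→d12:H1→d13:-→d14:-  best=H1
  - 142.0.0.0/8 clear@8
  ? 161.3.220.111  path d0:H3→d1:H1→d2:-→d3:-→d4:-→d5:-→d6:-→d7:-→d8:H1  best=H1
  add 142.0.0.0/8 -> H0 at depth 8
  - 221.0.0.0/8 clear@8
  add 142.18.243.0/24 -> H3 at depth 24
  add 221.223.239.32/28 -> H3 at depth 28
  add 161.176.0.0/12 -> H1 at depth 12
  ? 221.223.239.32  path d0:H3→d1:H1→d2:-→d3:-→d4:-→d5:-→d6:-→d7:-→d8:-→d9:-→d10:-→d11:-→d12:-→d13:-→d14:-→d15:-→d16:-→d17:-→d18:-→d19:-→d20:-→d21:-→d22:-→d23:-→d24:-→d25:-→d26:-→d27:-→d28:H3→d29:H2  best=H2
  - 142.18.243.0/24 clear@24
  ? 142.16.28.28  path d0:H3→d1:H1→d2:-→d3:-→d4:-→d5:-→d6:-→d7:-→d8:H0→d9:-→d10:-→d11:-→d12:H1→d13:-→d14:-  best=H1
  - 142.16.0.0/12 clear@12
  add 142.18.243.80/28 -> H0 at depth 28
  add 161.180.0.0/16 -> H2 at depth 16
  add 221.223.224.0/20 -> H3 at depth 20
  ? 161.0.201.168  path d0:H3→d1:H1→d2:-→d3:-→d4:-→d5:-→d6:-→d7:-→d8:H1  best=H1
  - 97.52.32.0/19 clear@19

== LOOKUPS ==
["no-route","no-route","no-route","H0","H1","H1","H0","H1","H1","H2","H1","H1"]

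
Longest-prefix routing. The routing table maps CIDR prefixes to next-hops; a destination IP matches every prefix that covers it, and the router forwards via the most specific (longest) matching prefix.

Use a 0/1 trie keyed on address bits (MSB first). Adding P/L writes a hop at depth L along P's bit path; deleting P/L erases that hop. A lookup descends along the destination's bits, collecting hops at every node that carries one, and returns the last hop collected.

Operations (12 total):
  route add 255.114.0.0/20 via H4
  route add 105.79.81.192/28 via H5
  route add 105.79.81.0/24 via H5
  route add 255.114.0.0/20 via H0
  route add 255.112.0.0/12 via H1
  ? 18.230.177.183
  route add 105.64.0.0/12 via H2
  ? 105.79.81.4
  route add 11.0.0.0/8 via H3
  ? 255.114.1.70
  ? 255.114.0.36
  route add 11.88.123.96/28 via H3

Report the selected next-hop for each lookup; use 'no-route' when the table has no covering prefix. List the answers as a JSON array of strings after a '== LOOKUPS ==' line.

Process each operation:
  add 255.114.0.0/20 -> H4 at depth 20
  add 105.79.81.192/28 -> H5 at depth 28
  add 105.79.81.0/24 -> H5 at depth 24
  add 255.114.0.0/20 -> H0 at depth 20
  add 255.112.0.0/12 -> H1 at depth 12
  lookup 18.230.177.183: bits 0 walk d0:-→d1:- -> no-route
  add 105.64.0.0/12 -> H2 at depth 12
  lookup 105.79.81.4: bits 011010010100111101010001 walk d0:-→d1:-→d2:-→d3:-→d4:-→d5:-→d6:-→d7:-→d8:-→d9:-→d10:-→d11:-→d12:H2→d13:-→d14:-→d15:-→d16:-→d17:-→d18:-→d19:-→d20:-→d21:-→d22:-→d23:-→d24:H5 -> H5
  add 11.0.0.0/8 -> H3 at depth 8
  lookup 255.114.1.70: bits 11111111011100100000 walk d0:-→d1:-→d2:-→d3:-→d4:-→d5:-→d6:-→d7:-→d8:-→d9:-→d10:-→d11:-→d12:H1→d13:-→d14:-→d15:-→d16:-→d17:-→d18:-→d19:-→d20:H0 -> H0
  lookup 255.114.0.36: bits 11111111011100100000 walk d0:-→d1:-→d2:-→d3:-→d4:-→d5:-→d6:-→d7:-→d8:-→d9:-→d10:-→d11:-→d12:H1→d13:-→d14:-→d15:-→d16:-→d17:-→d18:-→d19:-→d20:H0 -> H0
  add 11.88.123.96/28 -> H3 at depth 28

== LOOKUPS ==
["no-route","H5","H0","H0"]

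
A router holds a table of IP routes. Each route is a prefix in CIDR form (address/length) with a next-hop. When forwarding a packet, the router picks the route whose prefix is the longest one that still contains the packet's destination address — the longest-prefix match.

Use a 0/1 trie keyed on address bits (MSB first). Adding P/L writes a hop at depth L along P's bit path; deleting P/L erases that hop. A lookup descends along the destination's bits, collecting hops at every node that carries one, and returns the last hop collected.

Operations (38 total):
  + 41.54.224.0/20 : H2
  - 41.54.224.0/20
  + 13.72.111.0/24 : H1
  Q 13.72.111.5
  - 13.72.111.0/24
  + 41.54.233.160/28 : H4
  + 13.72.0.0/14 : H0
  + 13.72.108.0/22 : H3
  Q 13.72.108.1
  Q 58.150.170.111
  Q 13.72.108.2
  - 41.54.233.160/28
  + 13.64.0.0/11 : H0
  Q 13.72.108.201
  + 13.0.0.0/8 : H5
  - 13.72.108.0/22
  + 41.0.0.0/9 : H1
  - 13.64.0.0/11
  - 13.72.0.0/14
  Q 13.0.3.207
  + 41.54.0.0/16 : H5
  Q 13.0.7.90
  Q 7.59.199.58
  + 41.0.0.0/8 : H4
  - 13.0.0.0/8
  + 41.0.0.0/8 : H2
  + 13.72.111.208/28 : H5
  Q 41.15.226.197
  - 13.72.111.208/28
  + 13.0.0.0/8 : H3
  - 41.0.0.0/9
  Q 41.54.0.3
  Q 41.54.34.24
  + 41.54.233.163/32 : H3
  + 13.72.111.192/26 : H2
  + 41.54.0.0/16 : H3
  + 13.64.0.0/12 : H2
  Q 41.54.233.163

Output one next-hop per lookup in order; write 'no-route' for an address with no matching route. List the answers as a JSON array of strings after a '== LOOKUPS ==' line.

Trace:
  + 41.54.224.0/20 (H2) depth=20
  del 41.54.224.0/20 (clear depth 20)
  + 13.72.111.0/24 (H1) depth=24
  ? 13.72.111.5  path d0:-→d1:-→d2:-→d3:-→d4:-→d5:-→d6:-→d7:-→d8:-→d9:-→d10:-→d11:-→d12:-→d13:-→d14:-→d15:-→d16:-→d17:-→d18:-→d19:-→d20:-→d21:-→d22:-→d23:-→d24:H1  best=H1
  del 13.72.111.0/24 (clear depth 24)
  + 41.54.233.160/28 (H4) depth=28
  + 13.72.0.0/14 (H0) depth=14
  + 13.72.108.0/22 (H3) depth=22
  ? 13.72.108.1  path d0:-→d1:-→d2:-→d3:-→d4:-→d5:-→d6:-→d7:-→d8:-→d9:-→d10:-→d11:-→d12:-→d13:-→d14:H0→d15:-→d16:-→d17:-→d18:-→d19:-→d20:-→d21:-→d22:H3  best=H3
  ? 58.150.170.111  path d0:-→d1:-→d2:-→d3:-  best=no-route
  ? 13.72.108.2  path d0:-→d1:-→d2:-→d3:-→d4:-→d5:-→d6:-→d7:-→d8:-→d9:-→d10:-→d11:-→d12:-→d13:-→d14:H0→d15:-→d16:-→d17:-→d18:-→d19:-→d20:-→d21:-→d22:H3  best=H3
  del 41.54.233.160/28 (clear depth 28)
  + 13.64.0.0/11 (H0) depth=11
  ? 13.72.108.201  path d0:-→d1:-→d2:-→d3:-→d4:-→d5:-→d6:-→d7:-→d8:-→d9:-→d10:-→d11:H0→d12:-→d13:-→d14:H0→d15:-→d16:-→d17:-→d18:-→d19:-→d20:-→d21:-→d22:H3  best=H3
  + 13.0.0.0/8 (H5) depth=8
  del 13.72.108.0/22 (clear depth 22)
  + 41.0.0.0/9 (H1) depth=9
  del 13.64.0.0/11 (clear depth 11)
  del 13.72.0.0/14 (clear depth 14)
  ? 13.0.3.207  path d0:-→d1:-→d2:-→d3:-→d4:-→d5:-→d6:-→d7:-→d8:H5→d9:-  best=H5
  + 41.54.0.0/16 (H5) depth=16
  ? 13.0.7.90  path d0:-→d1:-→d2:-→d3:-→d4:-→d5:-→d6:-→d7:-→d8:H5→d9:-  best=H5
  ? 7.59.199.58  path d0:-→d1:-→d2:-→d3:-→d4:-  best=no-route
  + 41.0.0.0/8 (H4) depth=8
  del 13.0.0.0/8 (clear depth 8)
  + 41.0.0.0/8 (H2) depth=8
  + 13.72.111.208/28 (H5) depth=28
  ? 41.15.226.197  path d0:-→d1:-→d2:-→d3:-→d4:-→d5:-→d6:-→d7:-→d8:H2→d9:H1→d10:-  best=H1
  del 13.72.111.208/28 (clear depth 28)
  + 13.0.0.0/8 (H3) depth=8
  del 41.0.0.0/9 (clear depth 9)
  ? 41.54.0.3  path d0:-→d1:-→d2:-→d3:-→d4:-→d5:-→d6:-→d7:-→d8:H2→d9:-→d10:-→d11:-→d12:-→d13:-→d14:-→d15:-→d16:H5  best=H5
  ? 41.54.34.24  path d0:-→d1:-→d2:-→d3:-→d4:-→d5:-→d6:-→d7:-→d8:H2→d9:-→d10:-→d11:-→d12:-→d13:-→d14:-→d15:-→d16:H5  best=H5
  + 41.54.233.163/32 (H3) depth=32
  + 13.72.111.192/26 (H2) depth=26
  + 41.54.0.0/16 (H3) depth=16
  + 13.64.0.0/12 (H2) depth=12
  ? 41.54.233.163  path d0:-→d1:-→d2:-→d3:-→d4:-→d5:-→d6:-→d7:-→d8:H2→d9:-→d10:-→d11:-→d12:-→d13:-→d14:-→d15:-→d16:H3→d17:-→d18:-→d19:-→d20:-→d21:-→d22:-→d23:-→d24:-→d25:-→d26:-→d27:-→d28:-→d29:-→d30:-→d31:-→d32:H3  best=H3

== LOOKUPS ==
["H1","H3","no-route","H3","H3","H5","H5","no-route","H1","H5","H5","H3"]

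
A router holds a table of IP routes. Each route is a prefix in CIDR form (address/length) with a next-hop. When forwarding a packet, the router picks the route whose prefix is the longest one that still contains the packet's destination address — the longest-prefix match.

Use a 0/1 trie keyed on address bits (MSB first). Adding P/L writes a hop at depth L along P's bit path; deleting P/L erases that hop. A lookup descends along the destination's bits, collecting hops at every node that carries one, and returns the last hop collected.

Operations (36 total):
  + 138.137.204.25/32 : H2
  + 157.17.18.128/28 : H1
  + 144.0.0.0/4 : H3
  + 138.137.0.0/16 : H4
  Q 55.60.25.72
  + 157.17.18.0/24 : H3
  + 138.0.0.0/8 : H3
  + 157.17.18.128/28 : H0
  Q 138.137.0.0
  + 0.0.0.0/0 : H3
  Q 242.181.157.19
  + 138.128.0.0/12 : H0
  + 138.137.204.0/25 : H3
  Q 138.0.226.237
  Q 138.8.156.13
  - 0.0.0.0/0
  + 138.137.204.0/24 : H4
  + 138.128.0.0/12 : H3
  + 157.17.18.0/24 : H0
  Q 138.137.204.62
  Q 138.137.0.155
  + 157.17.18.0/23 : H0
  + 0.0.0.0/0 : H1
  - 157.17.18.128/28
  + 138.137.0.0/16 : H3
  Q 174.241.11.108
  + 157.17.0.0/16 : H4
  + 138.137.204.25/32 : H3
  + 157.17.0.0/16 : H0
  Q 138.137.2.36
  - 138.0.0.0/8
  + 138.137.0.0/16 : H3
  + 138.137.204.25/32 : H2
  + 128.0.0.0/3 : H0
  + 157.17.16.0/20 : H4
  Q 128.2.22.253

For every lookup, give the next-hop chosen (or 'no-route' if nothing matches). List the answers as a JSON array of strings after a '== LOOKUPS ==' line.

Trace:
  + 138.137.204.25/32 (H2) depth=32
  + 157.17.18.128/28 (H1) depth=28
  + 144.0.0.0/4 (H3) depth=4
  + 138.137.0.0/16 (H4) depth=16
  lookup 55.60.25.72: bits ε walk d0:- -> no-route
  + 157.17.18.0/24 (H3) depth=24
  + 138.0.0.0/8 (H3) depth=8
  + 157.17.18.128/28 (H0) depth=28
  lookup 138.137.0.0: bits 1000101010001001 walk d0:-→d1:-→d2:-→d3:-→d4:-→d5:-→d6:-→d7:-→d8:H3→d9:-→d10:-→d11:-→d12:-→d13:-→d14:-→d15:-→d16:H4 -> H4
  + 0.0.0.0/0 (H3) depth=0
  lookup 242.181.157.19: bits 1 walk d0:H3→d1:- -> H3
  + 138.128.0.0/12 (H0) depth=12
  + 138.137.204.0/25 (H3) depth=25
  lookup 138.0.226.237: bits 10001010 walk d0:H3→d1:-→d2:-→d3:-→d4:-→d5:-→d6:-→d7:-→d8:H3 -> H3
  lookup 138.8.156.13: bits 10001010 walk d0:H3→d1:-→d2:-→d3:-→d4:-→d5:-→d6:-→d7:-→d8:H3 -> H3
  del 0.0.0.0/0 (clear depth 0)
  + 138.137.204.0/24 (H4) depth=24
  + 138.128.0.0/12 (H3) depth=12
  + 157.17.18.0/24 (H0) depth=24
  lookup 138.137.204.62: bits 10001010100010011100110000 walk d0:-→d1:-→d2:-→d3:-→d4:-→d5:-→d6:-→d7:-→d8:H3→d9:-→d10:-→d11:-→d12:H3→d13:-→d14:-→d15:-→d16:H4→d17:-→d18:-→d19:-→d20:-→d21:-→d22:-→d23:-→d24:H4→d25:H3→d26:- -> H3
  lookup 138.137.0.155: bits 1000101010001001 walk d0:-→d1:-→d2:-→d3:-→d4:-→d5:-→d6:-→d7:-→d8:H3→d9:-→d10:-→d11:-→d12:H3→d13:-→d14:-→d15:-→d16:H4 -> H4
  + 157.17.18.0/23 (H0) depth=23
  + 0.0.0.0/0 (H1) depth=0
  del 157.17.18.128/28 (clear depth 28)
  + 138.137.0.0/16 (H3) depth=16
  lookup 174.241.11.108: bits 10 walk d0:H1→d1:-→d2:- -> H1
  + 157.17.0.0/16 (H4) depth=16
  + 138.137.204.25/32 (H3) depth=32
  + 157.17.0.0/16 (H0) depth=16
  lookup 138.137.2.36: bits 1000101010001001 walk d0:H1→d1:-→d2:-→d3:-→d4:-→d5:-→d6:-→d7:-→d8:H3→d9:-→d10:-→d11:-→d12:H3→d13:-→d14:-→d15:-→d16:H3 -> H3
  del 138.0.0.0/8 (clear depth 8)
  + 138.137.0.0/16 (H3) depth=16
  + 138.137.204.25/32 (H2) depth=32
  + 128.0.0.0/3 (H0) depth=3
  + 157.17.16.0/20 (H4) depth=20
  lookup 128.2.22.253: bits 1000 walk d0:H1→d1:-→d2:-→d3:H0→d4:- -> H0

== LOOKUPS ==
["no-route","H4","H3","H3","H3","H3","H4","H1","H3","H0"]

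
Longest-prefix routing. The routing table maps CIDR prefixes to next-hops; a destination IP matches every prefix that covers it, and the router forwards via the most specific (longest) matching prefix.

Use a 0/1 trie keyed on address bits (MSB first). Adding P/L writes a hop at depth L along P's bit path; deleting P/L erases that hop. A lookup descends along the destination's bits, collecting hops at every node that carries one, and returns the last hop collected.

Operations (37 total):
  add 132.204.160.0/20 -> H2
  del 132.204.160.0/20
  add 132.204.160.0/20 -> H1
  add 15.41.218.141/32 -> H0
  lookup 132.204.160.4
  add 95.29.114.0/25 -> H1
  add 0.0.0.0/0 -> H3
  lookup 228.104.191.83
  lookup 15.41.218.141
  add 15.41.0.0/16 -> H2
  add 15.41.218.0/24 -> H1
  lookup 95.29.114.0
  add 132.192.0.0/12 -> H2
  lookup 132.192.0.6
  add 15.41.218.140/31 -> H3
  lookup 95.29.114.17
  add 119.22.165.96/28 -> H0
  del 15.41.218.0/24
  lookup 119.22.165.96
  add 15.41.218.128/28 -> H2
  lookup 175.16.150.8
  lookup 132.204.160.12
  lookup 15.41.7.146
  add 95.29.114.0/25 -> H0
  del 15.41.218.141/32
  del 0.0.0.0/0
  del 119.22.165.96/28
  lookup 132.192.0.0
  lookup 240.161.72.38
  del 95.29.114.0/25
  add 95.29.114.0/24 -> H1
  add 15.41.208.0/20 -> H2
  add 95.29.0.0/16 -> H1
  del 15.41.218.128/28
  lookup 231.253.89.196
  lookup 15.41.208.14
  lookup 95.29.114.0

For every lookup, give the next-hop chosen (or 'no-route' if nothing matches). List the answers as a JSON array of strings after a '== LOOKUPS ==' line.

Trace:
  add 132.204.160.0/20 -> H2 at depth 20
  del 132.204.160.0/20 (clear depth 20)
  add 132.204.160.0/20 -> H1 at depth 20
  add 15.41.218.141/32 -> H0 at depth 32
  lookup 132.204.160.4: bits 10000100110011001010 walk d0:-→d1:-→d2:-→d3:-→d4:-→d5:-→d6:-→d7:-→d8:-→d9:-→d10:-→d11:-→d12:-→d13:-→d14:-→d15:-→d16:-→d17:-→d18:-→d19:-→d20:H1 -> H1
  add 95.29.114.0/25 -> H1 at depth 25
  add 0.0.0.0/0 -> H3 at depth 0
  lookup 228.104.191.83: bits 1 walk d0:H3→d1:- -> H3
  lookup 15.41.218.141: bits 00001111001010011101101010001101 walk d0:H3→d1:-→d2:-→d3:-→d4:-→d5:-→d6:-→d7:-→d8:-→d9:-→d10:-→d11:-→d12:-→d13:-→d14:-→d15:-→d16:-→d17:-→d18:-→d19:-→d20:-→d21:-→d22:-→d23:-→d24:-→d25:-→d26:-→d27:-→d28:-→d29:-→d30:-→d31:-→d32:H0 -> H0
  add 15.41.0.0/16 -> H2 at depth 16
  add 15.41.218.0/24 -> H1 at depth 24
  lookup 95.29.114.0: bits 0101111100011101011100100 walk d0:H3→d1:-→d2:-→d3:-→d4:-→d5:-→d6:-→d7:-→d8:-→d9:-→d10:-→d11:-→d12:-→d13:-→d14:-→d15:-→d16:-→d17:-→d18:-→d19:-→d20:-→d21:-→d22:-→d23:-→d24:-→d25:H1 -> H1
  add 132.192.0.0/12 -> H2 at depth 12
  lookup 132.192.0.6: bits 100001001100 walk d0:H3→d1:-→d2:-→d3:-→d4:-→d5:-→d6:-→d7:-→d8:-→d9:-→d10:-→d11:-→d12:H2 -> H2
  add 15.41.218.140/31 -> H3 at depth 31
  lookup 95.29.114.17: bits 0101111100011101011100100 walk d0:H3→d1:-→d2:-→d3:-→d4:-→d5:-→d6:-→d7:-→d8:-→d9:-→d10:-→d11:-→d12:-→d13:-→d14:-→d15:-→d16:-→d17:-→d18:-→d19:-→d20:-→d21:-→d22:-→d23:-→d24:-→d25:H1 -> H1
  add 119.22.165.96/28 -> H0 at depth 28
  del 15.41.218.0/24 (clear depth 24)
  lookup 119.22.165.96: bits 0111011100010110101001010110 walk d0:H3→d1:-→d2:-→d3:-→d4:-→d5:-→d6:-→d7:-→d8:-→d9:-→d10:-→d11:-→d12:-→d13:-→d14:-→d15:-→d16:-→d17:-→d18:-→d19:-→d20:-→d21:-→d22:-→d23:-→d24:-→d25:-→d26:-→d27:-→d28:H0 -> H0
  add 15.41.218.128/28 -> H2 at depth 28
  lookup 175.16.150.8: bits 10 walk d0:H3→d1:-→d2:- -> H3
  lookup 132.204.160.12: bits 10000100110011001010 walk d0:H3→d1:-→d2:-→d3:-→d4:-→d5:-→d6:-→d7:-→d8:-→d9:-→d10:-→d11:-→d12:H2→d13:-→d14:-→d15:-→d16:-→d17:-→d18:-→d19:-→d20:H1 -> H1
  lookup 15.41.7.146: bits 0000111100101001 walk d0:H3→d1:-→d2:-→d3:-→d4:-→d5:-→d6:-→d7:-→d8:-→d9:-→d10:-→d11:-→d12:-→d13:-→d14:-→d15:-→d16:H2 -> H2
  add 95.29.114.0/25 -> H0 at depth 25
  del 15.41.218.141/32 (clear depth 32)
  del 0.0.0.0/0 (clear depth 0)
  del 119.22.165.96/28 (clear depth 28)
  lookup 132.192.0.0: bits 100001001100 walk d0:-→d1:-→d2:-→d3:-→d4:-→d5:-→d6:-→d7:-→d8:-→d9:-→d10:-→d11:-→d12:H2 -> H2
  lookup 240.161.72.38: bits 1 walk d0:-→d1:- -> no-route
  del 95.29.114.0/25 (clear depth 25)
  add 95.29.114.0/24 -> H1 at depth 24
  add 15.41.208.0/20 -> H2 at depth 20
  add 95.29.0.0/16 -> H1 at depth 16
  del 15.41.218.128/28 (clear depth 28)
  lookup 231.253.89.196: bits 1 walk d0:-→d1:- -> no-route
  lookup 15.41.208.14: bits 00001111001010011101 walk d0:-→d1:-→d2:-→d3:-→d4:-→d5:-→d6:-→d7:-→d8:-→d9:-→d10:-→d11:-→d12:-→d13:-→d14:-→d15:-→d16:H2→d17:-→d18:-→d19:-→d20:H2 -> H2
  lookup 95.29.114.0: bits 0101111100011101011100100 walk d0:-→d1:-→d2:-→d3:-→d4:-→d5:-→d6:-→d7:-→d8:-→d9:-→d10:-→d11:-→d12:-→d13:-→d14:-→d15:-→d16:H1→d17:-→d18:-→d19:-→d20:-→d21:-→d22:-→d23:-→d24:H1→d25:- -> H1

== LOOKUPS ==
["H1","H3","H0","H1","H2","H1","H0","H3","H1","H2","H2","no-route","no-route","H2","H1"]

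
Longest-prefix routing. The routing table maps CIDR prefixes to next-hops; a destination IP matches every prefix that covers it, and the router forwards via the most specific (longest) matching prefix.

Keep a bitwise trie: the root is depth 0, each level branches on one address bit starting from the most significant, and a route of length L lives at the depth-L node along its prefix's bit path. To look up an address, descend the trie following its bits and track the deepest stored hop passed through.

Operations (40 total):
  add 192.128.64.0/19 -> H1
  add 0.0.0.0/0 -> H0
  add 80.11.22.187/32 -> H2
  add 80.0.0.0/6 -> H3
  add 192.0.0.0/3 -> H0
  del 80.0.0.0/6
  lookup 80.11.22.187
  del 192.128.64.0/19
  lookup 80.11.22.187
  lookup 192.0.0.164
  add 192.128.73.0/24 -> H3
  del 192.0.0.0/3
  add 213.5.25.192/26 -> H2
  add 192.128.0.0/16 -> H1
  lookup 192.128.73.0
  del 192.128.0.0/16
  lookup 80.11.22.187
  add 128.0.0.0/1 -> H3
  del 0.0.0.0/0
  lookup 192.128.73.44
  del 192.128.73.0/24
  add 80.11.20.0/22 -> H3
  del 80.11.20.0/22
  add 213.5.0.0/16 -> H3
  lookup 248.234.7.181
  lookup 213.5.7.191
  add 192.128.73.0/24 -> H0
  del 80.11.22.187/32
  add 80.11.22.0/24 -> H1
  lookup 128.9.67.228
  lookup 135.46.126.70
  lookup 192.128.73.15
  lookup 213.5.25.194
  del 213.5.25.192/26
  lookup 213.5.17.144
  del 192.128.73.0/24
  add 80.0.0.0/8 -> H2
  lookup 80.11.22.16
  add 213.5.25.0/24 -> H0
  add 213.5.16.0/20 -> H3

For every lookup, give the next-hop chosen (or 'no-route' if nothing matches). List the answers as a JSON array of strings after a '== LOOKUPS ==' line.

Apply in order:
  add 192.128.64.0/19 -> H1 at depth 19
  add 0.0.0.0/0 -> H0 at depth 0
  add 80.11.22.187/32 -> H2 at depth 32
  add 80.0.0.0/6 -> H3 at depth 6
  add 192.0.0.0/3 -> H0 at depth 3
  del 80.0.0.0/6 (clear depth 6)
  Q 80.11.22.187: descend 01010000000010110001011010111011 ; hops seen [H0,H2] ; pick H2
  del 192.128.64.0/19 (clear depth 19)
  Q 80.11.22.187: descend 01010000000010110001011010111011 ; hops seen [H0,H2] ; pick H2
  Q 192.0.0.164: descend 11000000 ; hops seen [H0,H0] ; pick H0
  add 192.128.73.0/24 -> H3 at depth 24
  del 192.0.0.0/3 (clear depth 3)
  add 213.5.25.192/26 -> H2 at depth 26
  add 192.128.0.0/16 -> H1 at depth 16
  Q 192.128.73.0: descend 110000001000000001001001 ; hops seen [H0,H1,H3] ; pick H3
  del 192.128.0.0/16 (clear depth 16)
  Q 80.11.22.187: descend 01010000000010110001011010111011 ; hops seen [H0,H2] ; pick H2
  add 128.0.0.0/1 -> H3 at depth 1
  del 0.0.0.0/0 (clear depth 0)
  Q 192.128.73.44: descend 110000001000000001001001 ; hops seen [H3,H3] ; pick H3
  del 192.128.73.0/24 (clear depth 24)
  add 80.11.20.0/22 -> H3 at depth 22
  del 80.11.20.0/22 (clear depth 22)
  add 213.5.0.0/16 -> H3 at depth 16
  Q 248.234.7.181: descend 11 ; hops seen [H3] ; pick H3
  Q 213.5.7.191: descend 1101010100000101000 ; hops seen [H3,H3] ; pick H3
  add 192.128.73.0/24 -> H0 at depth 24
  del 80.11.22.187/32 (clear depth 32)
  add 80.11.22.0/24 -> H1 at depth 24
  Q 128.9.67.228: descend 1 ; hops seen [H3] ; pick H3
  Q 135.46.126.70: descend 1 ; hops seen [H3] ; pick H3
  Q 192.128.73.15: descend 110000001000000001001001 ; hops seen [H3,H0] ; pick H0
  Q 213.5.25.194: descend 11010101000001010001100111 ; hops seen [H3,H3,H2] ; pick H2
  del 213.5.25.192/26 (clear depth 26)
  Q 213.5.17.144: descend 11010101000001010001 ; hops seen [H3,H3] ; pick H3
  del 192.128.73.0/24 (clear depth 24)
  add 80.0.0.0/8 -> H2 at depth 8
  Q 80.11.22.16: descend 010100000000101100010110 ; hops seen [H2,H1] ; pick H1
  add 213.5.25.0/24 -> H0 at depth 24
  add 213.5.16.0/20 -> H3 at depth 20

== LOOKUPS ==
["H2","H2","H0","H3","H2","H3","H3","H3","H3","H3","H0","H2","H3","H1"]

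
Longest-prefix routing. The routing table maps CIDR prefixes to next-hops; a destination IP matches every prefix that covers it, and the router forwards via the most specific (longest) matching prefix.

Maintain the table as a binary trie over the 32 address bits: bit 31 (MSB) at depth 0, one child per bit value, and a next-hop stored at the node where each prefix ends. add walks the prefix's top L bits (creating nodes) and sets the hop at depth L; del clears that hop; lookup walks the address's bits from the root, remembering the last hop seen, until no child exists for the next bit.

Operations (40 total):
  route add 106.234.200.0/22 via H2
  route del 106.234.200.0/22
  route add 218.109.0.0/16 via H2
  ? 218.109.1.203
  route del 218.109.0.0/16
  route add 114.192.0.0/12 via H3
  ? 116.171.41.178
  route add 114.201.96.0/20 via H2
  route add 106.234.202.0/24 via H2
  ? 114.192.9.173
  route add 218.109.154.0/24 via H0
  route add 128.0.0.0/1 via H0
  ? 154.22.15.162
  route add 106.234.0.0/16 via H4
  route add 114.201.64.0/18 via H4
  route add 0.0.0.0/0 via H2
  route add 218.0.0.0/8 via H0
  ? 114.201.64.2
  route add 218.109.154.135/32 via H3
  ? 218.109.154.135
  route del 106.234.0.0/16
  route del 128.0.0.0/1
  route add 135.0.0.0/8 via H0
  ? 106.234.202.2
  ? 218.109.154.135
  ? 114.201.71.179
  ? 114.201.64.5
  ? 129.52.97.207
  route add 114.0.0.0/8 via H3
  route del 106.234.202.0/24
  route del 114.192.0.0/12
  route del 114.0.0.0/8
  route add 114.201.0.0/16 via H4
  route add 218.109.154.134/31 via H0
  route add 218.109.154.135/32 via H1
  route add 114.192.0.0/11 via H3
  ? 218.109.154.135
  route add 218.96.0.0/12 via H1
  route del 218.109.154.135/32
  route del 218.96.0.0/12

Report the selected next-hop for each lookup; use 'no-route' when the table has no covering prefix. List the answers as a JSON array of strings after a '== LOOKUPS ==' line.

Trace:
  add 106.234.200.0/22 -> H2 at depth 22
  del 106.234.200.0/22 (clear depth 22)
  add 218.109.0.0/16 -> H2 at depth 16
  Q 218.109.1.203: descend 1101101001101101 ; hops seen [H2] ; pick H2
  del 218.109.0.0/16 (clear depth 16)
  add 114.192.0.0/12 -> H3 at depth 12
  Q 116.171.41.178: descend 01110 ; hops seen [∅] ; pick no-route
  add 114.201.96.0/20 -> H2 at depth 20
  add 106.234.202.0/24 -> H2 at depth 24
  Q 114.192.9.173: descend 011100101100 ; hops seen [H3] ; pick H3
  add 218.109.154.0/24 -> H0 at depth 24
  add 128.0.0.0/1 -> H0 at depth 1
  Q 154.22.15.162: descend 1 ; hops seen [H0] ; pick H0
  add 106.234.0.0/16 -> H4 at depth 16
  add 114.201.64.0/18 -> H4 at depth 18
  add 0.0.0.0/0 -> H2 at depth 0
  add 218.0.0.0/8 -> H0 at depth 8
  Q 114.201.64.2: descend 011100101100100101 ; hops seen [H2,H3,H4] ; pick H4
  add 218.109.154.135/32 -> H3 at depth 32
  Q 218.109.154.135: descend 11011010011011011001101010000111 ; hops seen [H2,H0,H0,H0,H3] ; pick H3
  del 106.234.0.0/16 (clear depth 16)
  del 128.0.0.0/1 (clear depth 1)
  add 135.0.0.0/8 -> H0 at depth 8
  Q 106.234.202.2: descend 011010101110101011001010 ; hops seen [H2,H2] ; pick H2
  Q 218.109.154.135: descend 11011010011011011001101010000111 ; hops seen [H2,H0,H0,H3] ; pick H3
  Q 114.201.71.179: descend 011100101100100101 ; hops seen [H2,H3,H4] ; pick H4
  Q 114.201.64.5: descend 011100101100100101 ; hops seen [H2,H3,H4] ; pick H4
  Q 129.52.97.207: descend 10000 ; hops seen [H2] ; pick H2
  add 114.0.0.0/8 -> H3 at depth 8
  del 106.234.202.0/24 (clear depth 24)
  del 114.192.0.0/12 (clear depth 12)
  del 114.0.0.0/8 (clear depth 8)
  add 114.201.0.0/16 -> H4 at depth 16
  add 218.109.154.134/31 -> H0 at depth 31
  add 218.109.154.135/32 -> H1 at depth 32
  add 114.192.0.0/11 -> H3 at depth 11
  Q 218.109.154.135: descend 11011010011011011001101010000111 ; hops seen [H2,H0,H0,H0,H1] ; pick H1
  add 218.96.0.0/12 -> H1 at depth 12
  del 218.109.154.135/32 (clear depth 32)
  del 218.96.0.0/12 (clear depth 12)

== LOOKUPS ==
["H2","no-route","H3","H0","H4","H3","H2","H3","H4","H4","H2","H1"]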